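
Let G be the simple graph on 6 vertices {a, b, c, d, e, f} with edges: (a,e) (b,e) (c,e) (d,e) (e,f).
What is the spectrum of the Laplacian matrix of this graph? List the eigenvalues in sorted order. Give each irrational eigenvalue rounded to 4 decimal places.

Reading degrees in the order [a, b, c, d, e, f] gives [1, 1, 1, 1, 5, 1]; set D = diag(1, 1, 1, 1, 5, 1) and form L = D - A. The multiplicity of 0 as a Laplacian eigenvalue equals the number of connected components. The single zero eigenvalue shows the graph is connected. The largest eigenvalue, 6, is at most the vertex count 6. By the matrix-tree theorem the graph has (1/6) * product of the nonzero eigenvalues = 1 spanning tree.

[0, 1, 1, 1, 1, 6]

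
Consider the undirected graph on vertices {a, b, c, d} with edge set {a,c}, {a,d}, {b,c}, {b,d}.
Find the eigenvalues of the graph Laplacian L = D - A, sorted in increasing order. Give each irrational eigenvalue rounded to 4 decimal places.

Each diagonal entry of L is the vertex degree and each off-diagonal entry is -1 where an edge is present, 0 otherwise; in the order [a, b, c, d] the diagonal is [2, 2, 2, 2]. L is symmetric positive semidefinite, so every eigenvalue is real and nonnegative. The single zero eigenvalue shows the graph is connected. There is one zero in the spectrum, matching the 1 component.

[0, 2, 2, 4]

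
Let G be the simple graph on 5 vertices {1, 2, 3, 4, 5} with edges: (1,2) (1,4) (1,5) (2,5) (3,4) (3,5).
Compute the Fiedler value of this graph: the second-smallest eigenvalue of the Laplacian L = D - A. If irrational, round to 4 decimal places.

1.3820

With the vertex order [1, 2, 3, 4, 5], the degrees are [3, 2, 2, 2, 3], giving D = diag(3, 2, 2, 2, 3) and L = D - A. The sorted Laplacian eigenvalues are [0, 1.3820, 2.3820, 3.6180, 4.6180]; the algebraic connectivity is the second entry, 1.3820. The eigenvalues sum to 12, which equals trace(L) = 2|E|.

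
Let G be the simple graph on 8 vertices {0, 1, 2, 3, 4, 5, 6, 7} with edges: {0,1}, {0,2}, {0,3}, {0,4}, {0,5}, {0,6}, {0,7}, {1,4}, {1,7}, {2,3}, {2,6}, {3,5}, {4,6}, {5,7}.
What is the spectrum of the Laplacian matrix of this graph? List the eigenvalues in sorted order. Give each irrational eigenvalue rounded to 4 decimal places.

With the vertex order [0, 1, 2, 3, 4, 5, 6, 7], the degrees are [7, 3, 3, 3, 3, 3, 3, 3], giving D = diag(7, 3, 3, 3, 3, 3, 3, 3) and L = D - A. L is symmetric positive semidefinite, so every eigenvalue is real and nonnegative. The single zero eigenvalue shows the graph is connected. There is one zero in the spectrum, matching the 1 component. The largest eigenvalue, 8, is at most the vertex count 8.

[0, 1.7530, 1.7530, 3.4450, 3.4450, 4.8019, 4.8019, 8]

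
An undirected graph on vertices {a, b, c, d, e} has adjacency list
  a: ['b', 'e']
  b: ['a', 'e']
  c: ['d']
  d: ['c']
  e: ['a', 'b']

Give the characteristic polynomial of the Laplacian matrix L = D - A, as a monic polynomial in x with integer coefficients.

x^5 - 8x^4 + 21x^3 - 18x^2

Each diagonal entry of L is the vertex degree and each off-diagonal entry is -1 where an edge is present, 0 otherwise; in the order [a, b, c, d, e] the diagonal is [2, 2, 1, 1, 2]. The eigenvalues of L are [0, 0, 2, 3, 3]; the characteristic polynomial is the product of (x - lambda_i), which multiplies out to x^5 - 8x^4 + 21x^3 - 18x^2. The coefficient of x^4 equals -trace(L) = -8, matching the sum of degrees. There are 2 zeros in the spectrum, matching the 2 components. The largest eigenvalue, 3, is at most the vertex count 5.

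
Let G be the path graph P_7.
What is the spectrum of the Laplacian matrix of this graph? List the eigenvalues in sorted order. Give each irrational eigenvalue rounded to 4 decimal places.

The graph has 7 vertices and degree multiset [2, 2, 2, 2, 2, 1, 1]; D is the diagonal matrix of degrees and L = D - A. The multiplicity of 0 as a Laplacian eigenvalue equals the number of connected components. The single zero eigenvalue shows the graph is connected.

[0, 0.1981, 0.7530, 1.5550, 2.4450, 3.2470, 3.8019]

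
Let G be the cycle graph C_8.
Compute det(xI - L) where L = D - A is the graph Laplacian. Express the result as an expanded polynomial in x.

x^8 - 16x^7 + 104x^6 - 352x^5 + 660x^4 - 672x^3 + 336x^2 - 64x

The graph has 8 vertices and degree multiset [2, 2, 2, 2, 2, 2, 2, 2]; D is the diagonal matrix of degrees and L = D - A. Computing det(xI - L) by cofactor expansion (or equivalently via sum-over-permutations) gives x^8 - 16x^7 + 104x^6 - 352x^5 + 660x^4 - 672x^3 + 336x^2 - 64x. The constant term is 0 because L is singular (the all-ones vector lies in its kernel). The largest eigenvalue, 4, is at most the vertex count 8.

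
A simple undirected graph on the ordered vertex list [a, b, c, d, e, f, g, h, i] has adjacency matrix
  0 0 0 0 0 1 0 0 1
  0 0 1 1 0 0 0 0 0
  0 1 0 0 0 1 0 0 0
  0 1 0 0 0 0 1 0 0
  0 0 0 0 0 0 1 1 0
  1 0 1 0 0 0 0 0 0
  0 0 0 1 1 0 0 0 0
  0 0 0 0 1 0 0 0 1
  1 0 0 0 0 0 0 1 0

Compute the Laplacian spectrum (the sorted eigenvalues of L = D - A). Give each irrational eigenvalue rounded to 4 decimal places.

[0, 0.4679, 0.4679, 1.6527, 1.6527, 3, 3, 3.8794, 3.8794]

With the vertex order [a, b, c, d, e, f, g, h, i], the degrees are [2, 2, 2, 2, 2, 2, 2, 2, 2], giving D = diag(2, 2, 2, 2, 2, 2, 2, 2, 2) and L = D - A. L is symmetric positive semidefinite, so every eigenvalue is real and nonnegative. The single zero eigenvalue shows the graph is connected. By the matrix-tree theorem the graph has (1/9) * product of the nonzero eigenvalues = 9 spanning trees.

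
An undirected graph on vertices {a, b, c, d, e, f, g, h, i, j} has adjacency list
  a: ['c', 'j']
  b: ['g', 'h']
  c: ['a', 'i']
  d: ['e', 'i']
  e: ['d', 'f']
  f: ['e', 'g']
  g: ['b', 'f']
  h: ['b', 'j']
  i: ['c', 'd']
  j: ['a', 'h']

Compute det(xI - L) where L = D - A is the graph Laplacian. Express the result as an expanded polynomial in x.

With the vertex order [a, b, c, d, e, f, g, h, i, j], the degrees are [2, 2, 2, 2, 2, 2, 2, 2, 2, 2], giving D = diag(2, 2, 2, 2, 2, 2, 2, 2, 2, 2) and L = D - A. L has integer entries, so p(x) = det(xI - L) has integer coefficients. Expanding the determinant yields x^10 - 20x^9 + 170x^8 - 800x^7 + 2275x^6 - 4004x^5 + 4290x^4 - 2640x^3 + 825x^2 - 100x. Since p(0) = det(-L) = 0, x divides p(x). The largest eigenvalue, 4, is at most the vertex count 10. The eigenvalues sum to 20, which equals trace(L) = 2|E|.

x^10 - 20x^9 + 170x^8 - 800x^7 + 2275x^6 - 4004x^5 + 4290x^4 - 2640x^3 + 825x^2 - 100x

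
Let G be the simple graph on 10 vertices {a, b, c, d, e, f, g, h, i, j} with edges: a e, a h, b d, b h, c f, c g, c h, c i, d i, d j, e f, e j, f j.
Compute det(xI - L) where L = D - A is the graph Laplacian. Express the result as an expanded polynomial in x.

With the vertex order [a, b, c, d, e, f, g, h, i, j], the degrees are [2, 2, 4, 3, 3, 3, 1, 3, 2, 3], giving D = diag(2, 2, 4, 3, 3, 3, 1, 3, 2, 3) and L = D - A. Computing det(xI - L) by cofactor expansion (or equivalently via sum-over-permutations) gives x^10 - 26x^9 + 288x^8 - 1776x^7 + 6688x^6 - 15876x^5 + 23659x^4 - 21278x^3 + 10461x^2 - 2140x. Since p(0) = det(-L) = 0, x divides p(x). The largest eigenvalue, 5.5087, is at most the vertex count 10.

x^10 - 26x^9 + 288x^8 - 1776x^7 + 6688x^6 - 15876x^5 + 23659x^4 - 21278x^3 + 10461x^2 - 2140x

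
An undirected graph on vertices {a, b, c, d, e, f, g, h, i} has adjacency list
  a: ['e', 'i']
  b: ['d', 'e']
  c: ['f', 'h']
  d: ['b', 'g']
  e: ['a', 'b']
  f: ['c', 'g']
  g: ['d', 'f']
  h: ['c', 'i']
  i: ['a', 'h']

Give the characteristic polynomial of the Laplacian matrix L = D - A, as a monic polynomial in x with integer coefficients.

x^9 - 18x^8 + 135x^7 - 546x^6 + 1287x^5 - 1782x^4 + 1386x^3 - 540x^2 + 81x

Reading degrees in the order [a, b, c, d, e, f, g, h, i] gives [2, 2, 2, 2, 2, 2, 2, 2, 2]; set D = diag(2, 2, 2, 2, 2, 2, 2, 2, 2) and form L = D - A. Computing det(xI - L) by cofactor expansion (or equivalently via sum-over-permutations) gives x^9 - 18x^8 + 135x^7 - 546x^6 + 1287x^5 - 1782x^4 + 1386x^3 - 540x^2 + 81x. The coefficient of x^8 equals -trace(L) = -18, matching the sum of degrees. There is one zero in the spectrum, matching the 1 component.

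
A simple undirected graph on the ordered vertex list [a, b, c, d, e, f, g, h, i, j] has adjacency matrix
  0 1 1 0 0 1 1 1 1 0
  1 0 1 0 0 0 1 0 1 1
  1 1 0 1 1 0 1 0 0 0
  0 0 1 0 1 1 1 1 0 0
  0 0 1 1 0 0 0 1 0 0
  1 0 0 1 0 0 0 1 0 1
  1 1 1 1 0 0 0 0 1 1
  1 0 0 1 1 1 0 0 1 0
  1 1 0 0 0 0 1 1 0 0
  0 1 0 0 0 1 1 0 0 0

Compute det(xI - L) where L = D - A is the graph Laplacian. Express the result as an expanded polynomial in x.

With the vertex order [a, b, c, d, e, f, g, h, i, j], the degrees are [6, 5, 5, 5, 3, 4, 6, 5, 4, 3], giving D = diag(6, 5, 5, 5, 3, 4, 6, 5, 4, 3) and L = D - A. L has integer entries, so p(x) = det(xI - L) has integer coefficients. Expanding the determinant yields x^10 - 46x^9 + 924x^8 - 10624x^7 + 76948x^6 - 363528x^5 + 1118430x^4 - 2157124x^3 + 2362412x^2 - 1117120x. The coefficient of x^9 equals -trace(L) = -46, matching the sum of degrees. The eigenvalues sum to 46, which equals trace(L) = 2|E|.

x^10 - 46x^9 + 924x^8 - 10624x^7 + 76948x^6 - 363528x^5 + 1118430x^4 - 2157124x^3 + 2362412x^2 - 1117120x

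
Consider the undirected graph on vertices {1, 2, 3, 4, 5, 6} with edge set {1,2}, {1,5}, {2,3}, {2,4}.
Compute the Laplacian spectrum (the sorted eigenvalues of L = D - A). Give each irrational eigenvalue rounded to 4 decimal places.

[0, 0, 0.5188, 1, 2.3111, 4.1701]

Each diagonal entry of L is the vertex degree and each off-diagonal entry is -1 where an edge is present, 0 otherwise; in the order [1, 2, 3, 4, 5, 6] the diagonal is [2, 3, 1, 1, 1, 0]. Diagonalising L (or applying a numerical eigensolver to the 6x6 matrix) gives the spectrum above. The 2 zero eigenvalues correspond to the 2 connected components. The largest eigenvalue, 4.1701, is at most the vertex count 6.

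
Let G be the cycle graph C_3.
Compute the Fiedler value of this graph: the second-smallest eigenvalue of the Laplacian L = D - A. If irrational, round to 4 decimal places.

3

The graph has 3 vertices and degree multiset [2, 2, 2]; D is the diagonal matrix of degrees and L = D - A. The smallest Laplacian eigenvalue is always 0. The next one, lambda_2 = 3, measures how hard the graph is to disconnect: larger values mean better connectivity.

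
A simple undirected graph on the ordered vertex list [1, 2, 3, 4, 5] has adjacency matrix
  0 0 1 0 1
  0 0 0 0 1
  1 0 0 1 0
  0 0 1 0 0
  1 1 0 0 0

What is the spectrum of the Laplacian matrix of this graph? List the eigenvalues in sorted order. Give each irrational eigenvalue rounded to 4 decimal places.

[0, 0.3820, 1.3820, 2.6180, 3.6180]

Reading degrees in the order [1, 2, 3, 4, 5] gives [2, 1, 2, 1, 2]; set D = diag(2, 1, 2, 1, 2) and form L = D - A. L is symmetric positive semidefinite, so every eigenvalue is real and nonnegative. The single zero eigenvalue shows the graph is connected. The eigenvalues sum to 8, which equals trace(L) = 2|E|. There is one zero in the spectrum, matching the 1 component.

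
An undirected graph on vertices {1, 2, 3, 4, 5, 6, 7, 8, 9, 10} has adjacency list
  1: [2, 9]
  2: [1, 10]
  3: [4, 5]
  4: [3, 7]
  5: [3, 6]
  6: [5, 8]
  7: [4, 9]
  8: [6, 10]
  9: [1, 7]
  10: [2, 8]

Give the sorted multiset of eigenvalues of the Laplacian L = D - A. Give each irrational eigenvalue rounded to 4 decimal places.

[0, 0.3820, 0.3820, 1.3820, 1.3820, 2.6180, 2.6180, 3.6180, 3.6180, 4]

Reading degrees in the order [1, 2, 3, 4, 5, 6, 7, 8, 9, 10] gives [2, 2, 2, 2, 2, 2, 2, 2, 2, 2]; set D = diag(2, 2, 2, 2, 2, 2, 2, 2, 2, 2) and form L = D - A. Since every row of L sums to 0, the all-ones vector is in the kernel and 0 is an eigenvalue. By the matrix-tree theorem the graph has (1/10) * product of the nonzero eigenvalues = 10 spanning trees.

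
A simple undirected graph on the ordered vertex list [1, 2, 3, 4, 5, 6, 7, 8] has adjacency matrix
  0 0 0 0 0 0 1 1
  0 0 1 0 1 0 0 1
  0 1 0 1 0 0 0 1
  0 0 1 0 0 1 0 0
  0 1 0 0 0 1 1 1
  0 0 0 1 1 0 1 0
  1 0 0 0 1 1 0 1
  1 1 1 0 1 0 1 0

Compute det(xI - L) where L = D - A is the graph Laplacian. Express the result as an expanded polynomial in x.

x^8 - 26x^7 + 279x^6 - 1594x^5 + 5209x^4 - 9688x^3 + 9463x^2 - 3736x

Reading degrees in the order [1, 2, 3, 4, 5, 6, 7, 8] gives [2, 3, 3, 2, 4, 3, 4, 5]; set D = diag(2, 3, 3, 2, 4, 3, 4, 5) and form L = D - A. L has integer entries, so p(x) = det(xI - L) has integer coefficients. Expanding the determinant yields x^8 - 26x^7 + 279x^6 - 1594x^5 + 5209x^4 - 9688x^3 + 9463x^2 - 3736x. The coefficient of x^7 equals -trace(L) = -26, matching the sum of degrees. By the matrix-tree theorem the graph has (1/8) * product of the nonzero eigenvalues = 467 spanning trees.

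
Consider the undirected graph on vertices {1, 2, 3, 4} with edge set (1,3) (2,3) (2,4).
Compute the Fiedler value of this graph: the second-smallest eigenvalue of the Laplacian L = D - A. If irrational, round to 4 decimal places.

0.5858

Each diagonal entry of L is the vertex degree and each off-diagonal entry is -1 where an edge is present, 0 otherwise; in the order [1, 2, 3, 4] the diagonal is [1, 2, 2, 1]. Computing the eigenvalues of L and sorting gives [0, 0.5858, 2, 3.4142]. The Fiedler value lambda_2 = 0.5858 is strictly positive, so the graph is connected. There is one zero in the spectrum, matching the 1 component.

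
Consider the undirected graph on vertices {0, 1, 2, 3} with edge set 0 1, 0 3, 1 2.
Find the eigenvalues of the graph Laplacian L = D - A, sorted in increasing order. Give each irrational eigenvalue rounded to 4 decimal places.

Each diagonal entry of L is the vertex degree and each off-diagonal entry is -1 where an edge is present, 0 otherwise; in the order [0, 1, 2, 3] the diagonal is [2, 2, 1, 1]. L is symmetric positive semidefinite, so every eigenvalue is real and nonnegative. The single zero eigenvalue shows the graph is connected. The largest eigenvalue, 3.4142, is at most the vertex count 4. By the matrix-tree theorem the graph has (1/4) * product of the nonzero eigenvalues = 1 spanning tree.

[0, 0.5858, 2, 3.4142]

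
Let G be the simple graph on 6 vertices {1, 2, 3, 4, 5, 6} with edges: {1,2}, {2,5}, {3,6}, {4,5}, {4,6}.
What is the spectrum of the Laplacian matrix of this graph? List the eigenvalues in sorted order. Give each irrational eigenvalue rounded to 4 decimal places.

[0, 0.2679, 1, 2, 3, 3.7321]

Reading degrees in the order [1, 2, 3, 4, 5, 6] gives [1, 2, 1, 2, 2, 2]; set D = diag(1, 2, 1, 2, 2, 2) and form L = D - A. L is symmetric positive semidefinite, so every eigenvalue is real and nonnegative. The largest eigenvalue, 3.7321, is at most the vertex count 6. There is one zero in the spectrum, matching the 1 component.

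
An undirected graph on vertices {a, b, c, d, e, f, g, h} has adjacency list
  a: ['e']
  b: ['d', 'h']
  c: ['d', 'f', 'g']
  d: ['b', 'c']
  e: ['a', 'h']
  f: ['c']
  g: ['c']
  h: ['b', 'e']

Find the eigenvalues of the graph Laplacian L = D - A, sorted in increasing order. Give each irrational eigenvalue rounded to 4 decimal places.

[0, 0.1667, 0.7276, 1, 1.6353, 2.6729, 3.5643, 4.2332]

Reading degrees in the order [a, b, c, d, e, f, g, h] gives [1, 2, 3, 2, 2, 1, 1, 2]; set D = diag(1, 2, 3, 2, 2, 1, 1, 2) and form L = D - A. Since every row of L sums to 0, the all-ones vector is in the kernel and 0 is an eigenvalue. The single zero eigenvalue shows the graph is connected. The largest eigenvalue, 4.2332, is at most the vertex count 8. There is one zero in the spectrum, matching the 1 component.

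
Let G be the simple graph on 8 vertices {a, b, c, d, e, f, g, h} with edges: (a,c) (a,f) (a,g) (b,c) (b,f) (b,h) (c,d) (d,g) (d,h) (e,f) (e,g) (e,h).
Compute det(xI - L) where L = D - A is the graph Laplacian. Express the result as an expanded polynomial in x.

x^8 - 24x^7 + 240x^6 - 1296x^5 + 4080x^4 - 7488x^3 + 7424x^2 - 3072x

Each diagonal entry of L is the vertex degree and each off-diagonal entry is -1 where an edge is present, 0 otherwise; in the order [a, b, c, d, e, f, g, h] the diagonal is [3, 3, 3, 3, 3, 3, 3, 3]. The eigenvalues of L are [0, 2, 2, 2, 4, 4, 4, 6]; the characteristic polynomial is the product of (x - lambda_i), which multiplies out to x^8 - 24x^7 + 240x^6 - 1296x^5 + 4080x^4 - 7488x^3 + 7424x^2 - 3072x. Since p(0) = det(-L) = 0, x divides p(x). There is one zero in the spectrum, matching the 1 component. The eigenvalues sum to 24, which equals trace(L) = 2|E|.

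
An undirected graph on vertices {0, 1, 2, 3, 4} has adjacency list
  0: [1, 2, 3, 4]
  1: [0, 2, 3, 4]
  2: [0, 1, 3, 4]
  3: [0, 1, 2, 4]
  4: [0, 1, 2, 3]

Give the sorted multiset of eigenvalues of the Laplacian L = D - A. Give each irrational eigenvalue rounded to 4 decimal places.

Each diagonal entry of L is the vertex degree and each off-diagonal entry is -1 where an edge is present, 0 otherwise; in the order [0, 1, 2, 3, 4] the diagonal is [4, 4, 4, 4, 4]. Since every row of L sums to 0, the all-ones vector is in the kernel and 0 is an eigenvalue.

[0, 5, 5, 5, 5]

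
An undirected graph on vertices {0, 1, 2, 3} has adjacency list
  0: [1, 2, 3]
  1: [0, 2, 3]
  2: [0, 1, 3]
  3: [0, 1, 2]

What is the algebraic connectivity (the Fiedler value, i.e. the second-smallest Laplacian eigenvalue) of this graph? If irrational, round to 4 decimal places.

With the vertex order [0, 1, 2, 3], the degrees are [3, 3, 3, 3], giving D = diag(3, 3, 3, 3) and L = D - A. Computing the eigenvalues of L and sorting gives [0, 4, 4, 4]. The Fiedler value lambda_2 = 4 is strictly positive, so the graph is connected. By the matrix-tree theorem the graph has (1/4) * product of the nonzero eigenvalues = 16 spanning trees. There is one zero in the spectrum, matching the 1 component.

4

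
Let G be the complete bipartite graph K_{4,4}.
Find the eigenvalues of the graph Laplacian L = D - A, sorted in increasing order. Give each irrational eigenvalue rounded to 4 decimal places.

The graph has 8 vertices and degree multiset [4, 4, 4, 4, 4, 4, 4, 4]; D is the diagonal matrix of degrees and L = D - A. The multiplicity of 0 as a Laplacian eigenvalue equals the number of connected components. The single zero eigenvalue shows the graph is connected. The eigenvalues sum to 32, which equals trace(L) = 2|E|.

[0, 4, 4, 4, 4, 4, 4, 8]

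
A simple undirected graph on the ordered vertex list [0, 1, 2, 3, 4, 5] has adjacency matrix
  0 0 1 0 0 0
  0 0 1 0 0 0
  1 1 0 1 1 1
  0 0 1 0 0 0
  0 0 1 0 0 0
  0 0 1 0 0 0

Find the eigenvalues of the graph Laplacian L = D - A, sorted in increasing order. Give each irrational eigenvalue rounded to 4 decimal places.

[0, 1, 1, 1, 1, 6]

With the vertex order [0, 1, 2, 3, 4, 5], the degrees are [1, 1, 5, 1, 1, 1], giving D = diag(1, 1, 5, 1, 1, 1) and L = D - A. Since every row of L sums to 0, the all-ones vector is in the kernel and 0 is an eigenvalue. The largest eigenvalue, 6, is at most the vertex count 6.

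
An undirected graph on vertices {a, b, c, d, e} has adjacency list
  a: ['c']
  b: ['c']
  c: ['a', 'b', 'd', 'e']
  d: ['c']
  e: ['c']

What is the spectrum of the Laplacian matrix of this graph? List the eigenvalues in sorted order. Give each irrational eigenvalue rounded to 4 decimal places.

Reading degrees in the order [a, b, c, d, e] gives [1, 1, 4, 1, 1]; set D = diag(1, 1, 4, 1, 1) and form L = D - A. The multiplicity of 0 as a Laplacian eigenvalue equals the number of connected components. The single zero eigenvalue shows the graph is connected. The largest eigenvalue, 5, is at most the vertex count 5.

[0, 1, 1, 1, 5]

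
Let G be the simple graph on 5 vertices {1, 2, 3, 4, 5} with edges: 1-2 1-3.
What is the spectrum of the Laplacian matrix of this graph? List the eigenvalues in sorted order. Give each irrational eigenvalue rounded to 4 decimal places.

Reading degrees in the order [1, 2, 3, 4, 5] gives [2, 1, 1, 0, 0]; set D = diag(2, 1, 1, 0, 0) and form L = D - A. Since every row of L sums to 0, the all-ones vector is in the kernel and 0 is an eigenvalue. The 3 zero eigenvalues correspond to the 3 connected components. The largest eigenvalue, 3, is at most the vertex count 5. The eigenvalues sum to 4, which equals trace(L) = 2|E|.

[0, 0, 0, 1, 3]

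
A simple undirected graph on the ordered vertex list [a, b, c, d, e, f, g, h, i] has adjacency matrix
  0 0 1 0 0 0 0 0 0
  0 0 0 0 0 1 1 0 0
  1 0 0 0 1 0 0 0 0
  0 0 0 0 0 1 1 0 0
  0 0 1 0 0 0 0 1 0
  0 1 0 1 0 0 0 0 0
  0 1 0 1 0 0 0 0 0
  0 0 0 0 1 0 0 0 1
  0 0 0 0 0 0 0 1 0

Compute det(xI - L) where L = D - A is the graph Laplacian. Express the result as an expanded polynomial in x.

With the vertex order [a, b, c, d, e, f, g, h, i], the degrees are [1, 2, 2, 2, 2, 2, 2, 2, 1], giving D = diag(1, 2, 2, 2, 2, 2, 2, 2, 1) and L = D - A. L has integer entries, so p(x) = det(xI - L) has integer coefficients. Expanding the determinant yields x^9 - 16x^8 + 105x^7 - 364x^6 + 713x^5 - 776x^4 + 420x^3 - 80x^2. The coefficient of x^8 equals -trace(L) = -16, matching the sum of degrees. There are 2 zeros in the spectrum, matching the 2 components.

x^9 - 16x^8 + 105x^7 - 364x^6 + 713x^5 - 776x^4 + 420x^3 - 80x^2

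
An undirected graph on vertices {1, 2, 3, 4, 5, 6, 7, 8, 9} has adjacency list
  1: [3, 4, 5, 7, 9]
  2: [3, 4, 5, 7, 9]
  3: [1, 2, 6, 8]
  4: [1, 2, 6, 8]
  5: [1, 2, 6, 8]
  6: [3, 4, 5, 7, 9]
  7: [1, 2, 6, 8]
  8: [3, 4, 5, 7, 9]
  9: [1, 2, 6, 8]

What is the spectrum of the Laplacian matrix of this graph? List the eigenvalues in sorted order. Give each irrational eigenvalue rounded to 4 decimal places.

[0, 4, 4, 4, 4, 5, 5, 5, 9]

With the vertex order [1, 2, 3, 4, 5, 6, 7, 8, 9], the degrees are [5, 5, 4, 4, 4, 5, 4, 5, 4], giving D = diag(5, 5, 4, 4, 4, 5, 4, 5, 4) and L = D - A. L is symmetric positive semidefinite, so every eigenvalue is real and nonnegative. The single zero eigenvalue shows the graph is connected. By the matrix-tree theorem the graph has (1/9) * product of the nonzero eigenvalues = 32000 spanning trees.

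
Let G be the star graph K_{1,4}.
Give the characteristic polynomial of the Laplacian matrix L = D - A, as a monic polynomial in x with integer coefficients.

The graph has 5 vertices and degree multiset [4, 1, 1, 1, 1]; D is the diagonal matrix of degrees and L = D - A. The eigenvalues of L are [0, 1, 1, 1, 5]; the characteristic polynomial is the product of (x - lambda_i), which multiplies out to x^5 - 8x^4 + 18x^3 - 16x^2 + 5x. The constant term is 0 because L is singular (the all-ones vector lies in its kernel). There is one zero in the spectrum, matching the 1 component.

x^5 - 8x^4 + 18x^3 - 16x^2 + 5x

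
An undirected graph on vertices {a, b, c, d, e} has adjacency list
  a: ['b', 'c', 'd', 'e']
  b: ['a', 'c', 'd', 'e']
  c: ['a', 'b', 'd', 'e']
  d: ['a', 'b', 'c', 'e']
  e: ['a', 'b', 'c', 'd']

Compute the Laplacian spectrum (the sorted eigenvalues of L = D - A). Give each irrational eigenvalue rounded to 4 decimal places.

Each diagonal entry of L is the vertex degree and each off-diagonal entry is -1 where an edge is present, 0 otherwise; in the order [a, b, c, d, e] the diagonal is [4, 4, 4, 4, 4]. The multiplicity of 0 as a Laplacian eigenvalue equals the number of connected components.

[0, 5, 5, 5, 5]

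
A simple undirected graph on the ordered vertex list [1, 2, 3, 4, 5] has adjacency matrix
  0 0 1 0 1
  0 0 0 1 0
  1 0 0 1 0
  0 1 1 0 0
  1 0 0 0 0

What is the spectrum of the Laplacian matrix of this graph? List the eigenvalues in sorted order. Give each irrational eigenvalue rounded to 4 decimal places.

With the vertex order [1, 2, 3, 4, 5], the degrees are [2, 1, 2, 2, 1], giving D = diag(2, 1, 2, 2, 1) and L = D - A. Since every row of L sums to 0, the all-ones vector is in the kernel and 0 is an eigenvalue. The eigenvalues sum to 8, which equals trace(L) = 2|E|.

[0, 0.3820, 1.3820, 2.6180, 3.6180]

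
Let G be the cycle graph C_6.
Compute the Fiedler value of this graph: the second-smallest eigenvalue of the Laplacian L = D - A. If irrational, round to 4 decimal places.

The graph has 6 vertices and degree multiset [2, 2, 2, 2, 2, 2]; D is the diagonal matrix of degrees and L = D - A. The sorted Laplacian eigenvalues are [0, 1, 1, 3, 3, 4]; the algebraic connectivity is the second entry, 1. By the matrix-tree theorem the graph has (1/6) * product of the nonzero eigenvalues = 6 spanning trees.

1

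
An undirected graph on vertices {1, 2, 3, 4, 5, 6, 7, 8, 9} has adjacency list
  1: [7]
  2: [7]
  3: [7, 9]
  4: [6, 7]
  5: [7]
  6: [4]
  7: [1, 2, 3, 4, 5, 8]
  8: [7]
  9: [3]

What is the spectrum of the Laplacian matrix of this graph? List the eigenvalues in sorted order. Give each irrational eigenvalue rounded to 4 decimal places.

With the vertex order [1, 2, 3, 4, 5, 6, 7, 8, 9], the degrees are [1, 1, 2, 2, 1, 1, 6, 1, 1], giving D = diag(1, 1, 2, 2, 1, 1, 6, 1, 1) and L = D - A. L is symmetric positive semidefinite, so every eigenvalue is real and nonnegative. The single zero eigenvalue shows the graph is connected. There is one zero in the spectrum, matching the 1 component.

[0, 0.3820, 0.5300, 1, 1, 1, 2.4027, 2.6180, 7.0672]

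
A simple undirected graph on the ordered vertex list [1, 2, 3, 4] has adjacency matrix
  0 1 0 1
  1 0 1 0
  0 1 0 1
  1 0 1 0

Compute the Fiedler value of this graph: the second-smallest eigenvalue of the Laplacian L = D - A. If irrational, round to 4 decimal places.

2

With the vertex order [1, 2, 3, 4], the degrees are [2, 2, 2, 2], giving D = diag(2, 2, 2, 2) and L = D - A. Computing the eigenvalues of L and sorting gives [0, 2, 2, 4]. The Fiedler value lambda_2 = 2 is strictly positive, so the graph is connected.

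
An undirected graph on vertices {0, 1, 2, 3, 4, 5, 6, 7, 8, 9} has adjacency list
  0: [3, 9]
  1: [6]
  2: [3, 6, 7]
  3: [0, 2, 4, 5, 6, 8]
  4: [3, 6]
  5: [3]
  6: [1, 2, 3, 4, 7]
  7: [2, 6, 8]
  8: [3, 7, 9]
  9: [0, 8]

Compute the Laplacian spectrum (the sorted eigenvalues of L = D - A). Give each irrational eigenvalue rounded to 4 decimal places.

Reading degrees in the order [0, 1, 2, 3, 4, 5, 6, 7, 8, 9] gives [2, 1, 3, 6, 2, 1, 5, 3, 3, 2]; set D = diag(2, 1, 3, 6, 2, 1, 5, 3, 3, 2) and form L = D - A. Since every row of L sums to 0, the all-ones vector is in the kernel and 0 is an eigenvalue. The single zero eigenvalue shows the graph is connected.

[0, 0.6967, 0.8851, 1.2995, 1.8103, 2.4745, 3.4653, 4.1770, 5.8282, 7.3633]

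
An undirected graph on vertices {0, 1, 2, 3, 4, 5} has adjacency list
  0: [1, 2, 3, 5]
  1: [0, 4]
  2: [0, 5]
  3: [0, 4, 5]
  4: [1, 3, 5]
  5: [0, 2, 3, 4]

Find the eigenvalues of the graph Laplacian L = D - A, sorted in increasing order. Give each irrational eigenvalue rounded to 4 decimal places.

[0, 1.6072, 2.3023, 3.6405, 4.8631, 5.5869]

Each diagonal entry of L is the vertex degree and each off-diagonal entry is -1 where an edge is present, 0 otherwise; in the order [0, 1, 2, 3, 4, 5] the diagonal is [4, 2, 2, 3, 3, 4]. Diagonalising L (or applying a numerical eigensolver to the 6x6 matrix) gives the spectrum above. The single zero eigenvalue shows the graph is connected. The largest eigenvalue, 5.5869, is at most the vertex count 6. The eigenvalues sum to 18, which equals trace(L) = 2|E|.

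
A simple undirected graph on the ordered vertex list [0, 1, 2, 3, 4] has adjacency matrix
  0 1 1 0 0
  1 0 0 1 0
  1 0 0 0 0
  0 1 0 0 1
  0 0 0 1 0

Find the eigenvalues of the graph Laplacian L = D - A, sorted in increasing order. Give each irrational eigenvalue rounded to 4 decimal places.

[0, 0.3820, 1.3820, 2.6180, 3.6180]

Each diagonal entry of L is the vertex degree and each off-diagonal entry is -1 where an edge is present, 0 otherwise; in the order [0, 1, 2, 3, 4] the diagonal is [2, 2, 1, 2, 1]. L is symmetric positive semidefinite, so every eigenvalue is real and nonnegative. There is one zero in the spectrum, matching the 1 component. The largest eigenvalue, 3.6180, is at most the vertex count 5.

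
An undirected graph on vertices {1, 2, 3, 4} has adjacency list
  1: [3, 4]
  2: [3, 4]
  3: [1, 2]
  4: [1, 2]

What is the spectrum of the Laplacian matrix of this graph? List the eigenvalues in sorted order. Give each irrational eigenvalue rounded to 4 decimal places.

[0, 2, 2, 4]

Each diagonal entry of L is the vertex degree and each off-diagonal entry is -1 where an edge is present, 0 otherwise; in the order [1, 2, 3, 4] the diagonal is [2, 2, 2, 2]. Since every row of L sums to 0, the all-ones vector is in the kernel and 0 is an eigenvalue. The single zero eigenvalue shows the graph is connected. The largest eigenvalue, 4, is at most the vertex count 4.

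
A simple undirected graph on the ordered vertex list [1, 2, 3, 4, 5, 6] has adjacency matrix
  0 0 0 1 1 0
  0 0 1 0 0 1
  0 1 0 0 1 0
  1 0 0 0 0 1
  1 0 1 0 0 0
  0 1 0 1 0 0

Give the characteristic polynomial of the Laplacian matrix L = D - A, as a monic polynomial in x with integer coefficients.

Reading degrees in the order [1, 2, 3, 4, 5, 6] gives [2, 2, 2, 2, 2, 2]; set D = diag(2, 2, 2, 2, 2, 2) and form L = D - A. The eigenvalues of L are [0, 1, 1, 3, 3, 4]; the characteristic polynomial is the product of (x - lambda_i), which multiplies out to x^6 - 12x^5 + 54x^4 - 112x^3 + 105x^2 - 36x. Since p(0) = det(-L) = 0, x divides p(x).

x^6 - 12x^5 + 54x^4 - 112x^3 + 105x^2 - 36x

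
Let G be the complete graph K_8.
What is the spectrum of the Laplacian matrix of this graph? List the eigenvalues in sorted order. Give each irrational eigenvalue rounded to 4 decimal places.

[0, 8, 8, 8, 8, 8, 8, 8]

The graph has 8 vertices and degree multiset [7, 7, 7, 7, 7, 7, 7, 7]; D is the diagonal matrix of degrees and L = D - A. Diagonalising L (or applying a numerical eigensolver to the 8x8 matrix) gives the spectrum above. By the matrix-tree theorem the graph has (1/8) * product of the nonzero eigenvalues = 262144 spanning trees.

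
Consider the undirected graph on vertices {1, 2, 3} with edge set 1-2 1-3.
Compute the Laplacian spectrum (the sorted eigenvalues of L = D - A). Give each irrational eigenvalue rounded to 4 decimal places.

[0, 1, 3]

Reading degrees in the order [1, 2, 3] gives [2, 1, 1]; set D = diag(2, 1, 1) and form L = D - A. L is symmetric positive semidefinite, so every eigenvalue is real and nonnegative. By the matrix-tree theorem the graph has (1/3) * product of the nonzero eigenvalues = 1 spanning tree. There is one zero in the spectrum, matching the 1 component.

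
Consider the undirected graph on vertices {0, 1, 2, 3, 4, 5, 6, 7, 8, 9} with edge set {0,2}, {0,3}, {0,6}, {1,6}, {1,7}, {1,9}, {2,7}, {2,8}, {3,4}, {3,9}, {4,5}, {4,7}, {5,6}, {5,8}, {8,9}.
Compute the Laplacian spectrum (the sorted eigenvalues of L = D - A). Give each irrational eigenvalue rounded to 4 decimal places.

[0, 2, 2, 2, 2, 2, 5, 5, 5, 5]

Each diagonal entry of L is the vertex degree and each off-diagonal entry is -1 where an edge is present, 0 otherwise; in the order [0, 1, 2, 3, 4, 5, 6, 7, 8, 9] the diagonal is [3, 3, 3, 3, 3, 3, 3, 3, 3, 3]. Since every row of L sums to 0, the all-ones vector is in the kernel and 0 is an eigenvalue. The largest eigenvalue, 5, is at most the vertex count 10. By the matrix-tree theorem the graph has (1/10) * product of the nonzero eigenvalues = 2000 spanning trees.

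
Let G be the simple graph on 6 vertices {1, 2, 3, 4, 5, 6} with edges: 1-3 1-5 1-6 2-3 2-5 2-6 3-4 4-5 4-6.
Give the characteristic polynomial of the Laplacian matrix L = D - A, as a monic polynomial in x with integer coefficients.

With the vertex order [1, 2, 3, 4, 5, 6], the degrees are [3, 3, 3, 3, 3, 3], giving D = diag(3, 3, 3, 3, 3, 3) and L = D - A. L has integer entries, so p(x) = det(xI - L) has integer coefficients. Expanding the determinant yields x^6 - 18x^5 + 126x^4 - 432x^3 + 729x^2 - 486x. The constant term is 0 because L is singular (the all-ones vector lies in its kernel). The eigenvalues sum to 18, which equals trace(L) = 2|E|.

x^6 - 18x^5 + 126x^4 - 432x^3 + 729x^2 - 486x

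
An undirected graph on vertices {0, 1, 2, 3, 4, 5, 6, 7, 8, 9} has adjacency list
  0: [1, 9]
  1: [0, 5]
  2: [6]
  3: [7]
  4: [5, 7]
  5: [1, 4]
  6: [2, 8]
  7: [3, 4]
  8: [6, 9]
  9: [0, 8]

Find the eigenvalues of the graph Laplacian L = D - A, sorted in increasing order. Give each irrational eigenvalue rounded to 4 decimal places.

[0, 0.0979, 0.3820, 0.8244, 1.3820, 2, 2.6180, 3.1756, 3.6180, 3.9021]

With the vertex order [0, 1, 2, 3, 4, 5, 6, 7, 8, 9], the degrees are [2, 2, 1, 1, 2, 2, 2, 2, 2, 2], giving D = diag(2, 2, 1, 1, 2, 2, 2, 2, 2, 2) and L = D - A. L is symmetric positive semidefinite, so every eigenvalue is real and nonnegative. The eigenvalues sum to 18, which equals trace(L) = 2|E|. The largest eigenvalue, 3.9021, is at most the vertex count 10.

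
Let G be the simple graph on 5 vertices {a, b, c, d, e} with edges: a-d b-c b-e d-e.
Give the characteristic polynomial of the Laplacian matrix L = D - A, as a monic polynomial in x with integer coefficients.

x^5 - 8x^4 + 21x^3 - 20x^2 + 5x

With the vertex order [a, b, c, d, e], the degrees are [1, 2, 1, 2, 2], giving D = diag(1, 2, 1, 2, 2) and L = D - A. Computing det(xI - L) by cofactor expansion (or equivalently via sum-over-permutations) gives x^5 - 8x^4 + 21x^3 - 20x^2 + 5x. Since p(0) = det(-L) = 0, x divides p(x). The eigenvalues sum to 8, which equals trace(L) = 2|E|.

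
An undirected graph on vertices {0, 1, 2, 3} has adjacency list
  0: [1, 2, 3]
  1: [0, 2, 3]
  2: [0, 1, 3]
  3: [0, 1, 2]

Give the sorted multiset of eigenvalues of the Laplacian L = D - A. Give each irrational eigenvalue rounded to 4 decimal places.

Reading degrees in the order [0, 1, 2, 3] gives [3, 3, 3, 3]; set D = diag(3, 3, 3, 3) and form L = D - A. L is symmetric positive semidefinite, so every eigenvalue is real and nonnegative. There is one zero in the spectrum, matching the 1 component. The eigenvalues sum to 12, which equals trace(L) = 2|E|.

[0, 4, 4, 4]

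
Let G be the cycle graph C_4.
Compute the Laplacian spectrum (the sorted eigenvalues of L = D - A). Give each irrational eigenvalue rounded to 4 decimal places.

[0, 2, 2, 4]

The graph has 4 vertices and degree multiset [2, 2, 2, 2]; D is the diagonal matrix of degrees and L = D - A. Since every row of L sums to 0, the all-ones vector is in the kernel and 0 is an eigenvalue. There is one zero in the spectrum, matching the 1 component. The largest eigenvalue, 4, is at most the vertex count 4.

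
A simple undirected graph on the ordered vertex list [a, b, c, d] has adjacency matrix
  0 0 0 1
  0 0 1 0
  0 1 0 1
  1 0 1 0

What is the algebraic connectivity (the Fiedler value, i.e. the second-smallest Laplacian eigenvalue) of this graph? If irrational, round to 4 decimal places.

0.5858

Each diagonal entry of L is the vertex degree and each off-diagonal entry is -1 where an edge is present, 0 otherwise; in the order [a, b, c, d] the diagonal is [1, 1, 2, 2]. The smallest Laplacian eigenvalue is always 0. The next one, lambda_2 = 0.5858, measures how hard the graph is to disconnect: larger values mean better connectivity. There is one zero in the spectrum, matching the 1 component.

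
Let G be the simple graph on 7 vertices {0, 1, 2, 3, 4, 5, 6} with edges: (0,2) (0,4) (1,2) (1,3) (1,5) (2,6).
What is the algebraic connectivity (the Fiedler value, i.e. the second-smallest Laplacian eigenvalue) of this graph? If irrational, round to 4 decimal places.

Each diagonal entry of L is the vertex degree and each off-diagonal entry is -1 where an edge is present, 0 otherwise; in the order [0, 1, 2, 3, 4, 5, 6] the diagonal is [2, 3, 3, 1, 1, 1, 1]. The sorted Laplacian eigenvalues are [0, 0.3217, 0.6802, 1, 2.1397, 3.2297, 4.6287]; the algebraic connectivity is the second entry, 0.3217. There is one zero in the spectrum, matching the 1 component.

0.3217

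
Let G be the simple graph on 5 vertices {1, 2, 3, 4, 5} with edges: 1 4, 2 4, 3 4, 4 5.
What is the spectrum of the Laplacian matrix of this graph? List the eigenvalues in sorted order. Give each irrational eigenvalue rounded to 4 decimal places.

[0, 1, 1, 1, 5]

With the vertex order [1, 2, 3, 4, 5], the degrees are [1, 1, 1, 4, 1], giving D = diag(1, 1, 1, 4, 1) and L = D - A. Diagonalising L (or applying a numerical eigensolver to the 5x5 matrix) gives the spectrum above. The single zero eigenvalue shows the graph is connected. There is one zero in the spectrum, matching the 1 component.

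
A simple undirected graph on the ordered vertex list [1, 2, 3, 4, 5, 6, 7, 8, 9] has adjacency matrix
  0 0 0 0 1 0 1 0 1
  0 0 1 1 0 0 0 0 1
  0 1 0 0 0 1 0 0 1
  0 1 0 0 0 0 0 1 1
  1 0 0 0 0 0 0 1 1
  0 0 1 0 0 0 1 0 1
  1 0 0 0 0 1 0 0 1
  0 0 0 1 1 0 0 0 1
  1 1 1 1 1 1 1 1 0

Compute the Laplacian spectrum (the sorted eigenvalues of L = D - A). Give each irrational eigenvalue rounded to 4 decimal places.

Each diagonal entry of L is the vertex degree and each off-diagonal entry is -1 where an edge is present, 0 otherwise; in the order [1, 2, 3, 4, 5, 6, 7, 8, 9] the diagonal is [3, 3, 3, 3, 3, 3, 3, 3, 8]. Diagonalising L (or applying a numerical eigensolver to the 9x9 matrix) gives the spectrum above. The single zero eigenvalue shows the graph is connected.

[0, 1.5858, 1.5858, 3, 3, 4.4142, 4.4142, 5, 9]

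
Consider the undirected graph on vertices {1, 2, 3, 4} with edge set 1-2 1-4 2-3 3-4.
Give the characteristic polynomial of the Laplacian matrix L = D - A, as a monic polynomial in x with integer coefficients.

Reading degrees in the order [1, 2, 3, 4] gives [2, 2, 2, 2]; set D = diag(2, 2, 2, 2) and form L = D - A. The eigenvalues of L are [0, 2, 2, 4]; the characteristic polynomial is the product of (x - lambda_i), which multiplies out to x^4 - 8x^3 + 20x^2 - 16x. The constant term is 0 because L is singular (the all-ones vector lies in its kernel). By the matrix-tree theorem the graph has (1/4) * product of the nonzero eigenvalues = 4 spanning trees.

x^4 - 8x^3 + 20x^2 - 16x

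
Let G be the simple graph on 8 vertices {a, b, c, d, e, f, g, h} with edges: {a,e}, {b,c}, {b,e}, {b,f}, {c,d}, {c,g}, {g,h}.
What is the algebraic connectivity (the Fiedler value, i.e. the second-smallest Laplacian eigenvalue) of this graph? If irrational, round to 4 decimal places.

Reading degrees in the order [a, b, c, d, e, f, g, h] gives [1, 3, 3, 1, 2, 1, 2, 1]; set D = diag(1, 3, 3, 1, 2, 1, 2, 1) and form L = D - A. The sorted Laplacian eigenvalues are [0, 0.2509, 0.5858, 0.7287, 2, 2.3349, 3.4142, 4.6855]; the algebraic connectivity is the second entry, 0.2509. There is one zero in the spectrum, matching the 1 component.

0.2509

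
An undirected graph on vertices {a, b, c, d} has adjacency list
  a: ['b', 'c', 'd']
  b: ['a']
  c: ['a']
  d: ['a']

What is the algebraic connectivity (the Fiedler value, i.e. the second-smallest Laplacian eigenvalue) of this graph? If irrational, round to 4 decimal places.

Each diagonal entry of L is the vertex degree and each off-diagonal entry is -1 where an edge is present, 0 otherwise; in the order [a, b, c, d] the diagonal is [3, 1, 1, 1]. The sorted Laplacian eigenvalues are [0, 1, 1, 4]; the algebraic connectivity is the second entry, 1.

1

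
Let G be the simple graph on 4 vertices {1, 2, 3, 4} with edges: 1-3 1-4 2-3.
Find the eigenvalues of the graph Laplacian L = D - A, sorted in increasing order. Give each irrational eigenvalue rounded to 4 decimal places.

[0, 0.5858, 2, 3.4142]

With the vertex order [1, 2, 3, 4], the degrees are [2, 1, 2, 1], giving D = diag(2, 1, 2, 1) and L = D - A. Diagonalising L (or applying a numerical eigensolver to the 4x4 matrix) gives the spectrum above. The single zero eigenvalue shows the graph is connected. By the matrix-tree theorem the graph has (1/4) * product of the nonzero eigenvalues = 1 spanning tree. There is one zero in the spectrum, matching the 1 component.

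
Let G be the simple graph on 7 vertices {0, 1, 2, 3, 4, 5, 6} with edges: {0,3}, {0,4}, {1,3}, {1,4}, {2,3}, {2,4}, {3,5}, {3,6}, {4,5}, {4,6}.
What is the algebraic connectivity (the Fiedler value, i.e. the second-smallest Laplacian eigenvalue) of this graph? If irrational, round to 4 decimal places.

Each diagonal entry of L is the vertex degree and each off-diagonal entry is -1 where an edge is present, 0 otherwise; in the order [0, 1, 2, 3, 4, 5, 6] the diagonal is [2, 2, 2, 5, 5, 2, 2]. The sorted Laplacian eigenvalues are [0, 2, 2, 2, 2, 5, 7]; the algebraic connectivity is the second entry, 2. The eigenvalues sum to 20, which equals trace(L) = 2|E|.

2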